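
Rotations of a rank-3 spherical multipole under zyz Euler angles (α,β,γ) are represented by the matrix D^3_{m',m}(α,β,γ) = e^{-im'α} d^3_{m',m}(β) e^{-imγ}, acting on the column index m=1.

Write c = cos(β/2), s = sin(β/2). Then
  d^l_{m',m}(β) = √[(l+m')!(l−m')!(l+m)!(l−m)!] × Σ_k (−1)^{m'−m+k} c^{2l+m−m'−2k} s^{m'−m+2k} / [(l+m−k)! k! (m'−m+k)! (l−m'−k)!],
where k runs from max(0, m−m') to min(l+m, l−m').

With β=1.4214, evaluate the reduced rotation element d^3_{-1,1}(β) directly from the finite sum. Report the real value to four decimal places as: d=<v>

d^3_{-1,1}(β=1.4214) via the finite sum:
With c≡cos(β/2)=0.757905 and s≡sin(β/2)=0.652364, N=[2·24·24·2]^{1/2}=48.000000
Admissible k: 2..4 (factorial args all ≥0)
  k=2: (−1)^0·48.0000/(8)·0.7579^4·0.6524^2 = +0.842543
  k=3: (−1)^1·48.0000/(6)·0.7579^2·0.6524^4 = -0.832302
  k=4: (−1)^2·48.0000/(48)·0.7579^0·0.6524^6 = +0.077080
d^3_{-1,1}(1.4214) = +0.842543 -0.832302 +0.077080 = +0.087320

d=0.0873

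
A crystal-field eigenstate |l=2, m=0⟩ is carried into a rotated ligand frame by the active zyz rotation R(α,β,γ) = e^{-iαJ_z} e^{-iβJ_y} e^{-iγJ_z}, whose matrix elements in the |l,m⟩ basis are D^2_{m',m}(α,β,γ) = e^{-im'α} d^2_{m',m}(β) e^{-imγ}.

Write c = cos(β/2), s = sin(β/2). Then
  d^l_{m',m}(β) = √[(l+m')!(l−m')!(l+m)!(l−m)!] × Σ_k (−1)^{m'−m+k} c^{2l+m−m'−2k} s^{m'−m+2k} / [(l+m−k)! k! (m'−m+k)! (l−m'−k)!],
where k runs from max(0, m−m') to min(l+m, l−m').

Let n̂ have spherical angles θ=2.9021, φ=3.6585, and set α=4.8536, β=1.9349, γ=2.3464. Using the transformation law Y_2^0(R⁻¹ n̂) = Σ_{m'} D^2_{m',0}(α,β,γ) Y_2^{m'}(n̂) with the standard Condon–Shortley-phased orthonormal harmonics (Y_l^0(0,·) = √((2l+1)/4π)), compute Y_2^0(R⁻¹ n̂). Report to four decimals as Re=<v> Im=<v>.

Need the full column D^2_{m',0} for m'=−2..2 at α=4.8536, β=1.9349, γ=2.3464.
cos(β/2)=0.567401, sin(β/2)=0.823442
d^2_{-2,0}: single k=2 term ⇒ +0.534714;  D = -0.513530-0.149015i
d^2_{-1,0}: k∈[1..2] ⇒ +0.368450 -0.776004 = -0.407554;  D = -0.057360+0.403497i
d^2_{0,0}: k∈[0..2] ⇒ +0.103648 -0.873184 +0.459760 = -0.309777;  D = -0.309777+0.000000i
d^2_{1,0}: k∈[0..1] ⇒ -0.368450 +0.776004 = +0.407554;  D = +0.057360+0.403497i
d^2_{2,0}: single k=0 term ⇒ +0.534714;  D = -0.513530+0.149015i
Y_2^{m'}(θ=2.9021,φ=3.6585) and Σ D·Y over m':
  (-0.5135-0.1490i)·(+0.0111-0.0187i)  (-0.0574+0.4035i)·(+0.1548-0.0880i)  (-0.3098+0.0000i)·(+0.5775+0.0000i)  (+0.0574+0.4035i)·(-0.1548-0.0880i)  (-0.5135+0.1490i)·(+0.0111+0.0187i)
Y_2^0(R⁻¹ n̂) = -0.142651+0.000000i

Re=-0.1427 Im=0.0000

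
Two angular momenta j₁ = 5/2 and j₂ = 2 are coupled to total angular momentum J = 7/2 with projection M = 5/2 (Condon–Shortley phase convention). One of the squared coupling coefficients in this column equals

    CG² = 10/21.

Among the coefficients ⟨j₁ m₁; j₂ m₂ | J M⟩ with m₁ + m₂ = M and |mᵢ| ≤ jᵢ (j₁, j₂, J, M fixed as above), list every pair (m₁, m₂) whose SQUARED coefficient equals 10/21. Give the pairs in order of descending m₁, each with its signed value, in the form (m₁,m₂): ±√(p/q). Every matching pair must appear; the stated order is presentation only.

Admissible pairs with m₁+m₂ = M = 5/2: (1/2,2), (3/2,1), (5/2,0)
  (m₁,m₂)=(5/2,0): CG² = 10/21, CG = +√(10/21)   ← matches the target
  (m₁,m₂)=(3/2,1): CG² = 1/63, CG = +√(1/63)
  (m₁,m₂)=(1/2,2): CG² = 32/63, CG = −√(32/63)
Pairs with CG² = 10/21: (5/2,0): +√(10/21)

(5/2,0): +√(10/21)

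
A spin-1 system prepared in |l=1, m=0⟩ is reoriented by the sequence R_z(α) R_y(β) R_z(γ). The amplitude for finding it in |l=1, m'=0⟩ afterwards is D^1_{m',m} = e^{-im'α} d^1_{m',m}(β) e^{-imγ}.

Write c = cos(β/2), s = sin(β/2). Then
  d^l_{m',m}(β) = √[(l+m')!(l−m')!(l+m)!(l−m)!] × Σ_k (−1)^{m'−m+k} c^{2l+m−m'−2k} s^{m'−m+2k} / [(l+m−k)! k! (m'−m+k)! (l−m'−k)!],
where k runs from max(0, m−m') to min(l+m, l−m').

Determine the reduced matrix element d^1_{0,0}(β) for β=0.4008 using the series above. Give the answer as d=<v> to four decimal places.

d^1_{0,0}(β=0.4008) via the finite sum:
With c≡cos(β/2)=0.979987 and s≡sin(β/2)=0.199061, N=[1·1·1·1]^{1/2}=1.000000
Admissible k: 0..1 (factorial args all ≥0)
  k=0: (−1)^0·1.0000/(1)·0.9800^2·0.1991^0 = +0.960375
  k=1: (−1)^1·1.0000/(1)·0.9800^0·0.1991^2 = -0.039625
d^1_{0,0}(0.4008) = +0.960375 -0.039625 = +0.920749

d=0.9207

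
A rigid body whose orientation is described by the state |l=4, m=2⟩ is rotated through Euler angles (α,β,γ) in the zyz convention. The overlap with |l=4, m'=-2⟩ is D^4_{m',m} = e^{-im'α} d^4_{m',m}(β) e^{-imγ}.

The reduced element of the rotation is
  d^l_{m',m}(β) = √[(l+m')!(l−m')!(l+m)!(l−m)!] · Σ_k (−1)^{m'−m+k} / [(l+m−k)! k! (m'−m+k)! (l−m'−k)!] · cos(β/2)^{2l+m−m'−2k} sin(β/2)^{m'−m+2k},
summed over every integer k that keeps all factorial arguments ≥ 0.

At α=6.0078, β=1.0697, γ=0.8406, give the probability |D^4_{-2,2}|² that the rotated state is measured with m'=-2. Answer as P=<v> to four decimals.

P=0.1628

Split into d^4_{-2,2}(β=1.0697) × two z-phases.
c=cos(1.069700/2)=0.860345, s=sin(1.069700/2)=0.509712; N=√[2·720·720·2]=1440.000000
Admissible k: 4..6 (factorial args all ≥0)
  k=4: (−1)^0·1440.0000/(96)·0.8603^4·0.5097^4 = +0.554730
  k=5: (−1)^1·1440.0000/(120)·0.8603^2·0.5097^6 = -0.155767
  k=6: (−1)^2·1440.0000/(1440)·0.8603^0·0.5097^8 = +0.004556
d^4_{-2,2}(1.0697) = +0.554730 -0.155767 +0.004556 = +0.403519
|D^4_{-2,2}|² = |d^4_{-2,2}(β)|² = (+0.403519)² = 0.162827 (the z-rotation phases have unit modulus)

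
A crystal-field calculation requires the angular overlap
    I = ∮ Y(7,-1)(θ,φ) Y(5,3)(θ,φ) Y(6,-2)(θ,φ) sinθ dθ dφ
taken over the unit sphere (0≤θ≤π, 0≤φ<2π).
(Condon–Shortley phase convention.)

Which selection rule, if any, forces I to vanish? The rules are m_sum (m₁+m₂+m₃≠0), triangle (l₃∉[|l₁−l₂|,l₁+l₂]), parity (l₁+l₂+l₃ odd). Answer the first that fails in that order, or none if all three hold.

Σmᵢ = 0  ✓
l₃∈[|l₁−l₂|,l₁+l₂]=[2,12], have l₃=6  ✓
Σlᵢ = 18 ⇒ even  ✓

none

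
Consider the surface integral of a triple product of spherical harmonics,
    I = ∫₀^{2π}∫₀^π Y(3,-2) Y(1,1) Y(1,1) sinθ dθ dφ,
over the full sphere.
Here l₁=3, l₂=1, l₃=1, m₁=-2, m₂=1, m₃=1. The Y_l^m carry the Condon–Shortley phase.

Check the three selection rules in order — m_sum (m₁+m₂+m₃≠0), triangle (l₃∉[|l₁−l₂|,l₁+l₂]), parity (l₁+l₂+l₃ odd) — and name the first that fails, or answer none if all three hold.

azimuthal sum: -2 + 1 + 1 = 0  ✓
l₃ must lie in [2,4]; have l₃=1  ✗
L = 3 + 1 + 1 = 5 (odd)

triangle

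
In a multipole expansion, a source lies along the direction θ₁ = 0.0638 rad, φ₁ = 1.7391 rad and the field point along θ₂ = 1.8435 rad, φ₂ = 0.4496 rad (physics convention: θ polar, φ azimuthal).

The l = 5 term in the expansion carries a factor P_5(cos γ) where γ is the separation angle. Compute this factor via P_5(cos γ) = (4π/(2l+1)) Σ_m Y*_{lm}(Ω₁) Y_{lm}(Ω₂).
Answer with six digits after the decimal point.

-0.340382

Expand P_5 via completeness: Σ_{m} conj(Y_{5,m}) at Ω₁ times Y_{5,m} at Ω₂ —
  m=-5: Y*=-0.00000 + 0.00000j  Y=-0.24092 - 0.29964j  product 0.00000 + 0.00000j
  m=-4: Y*=0.00002 + 0.00002j  Y=0.07673 + 0.33127j  product -0.00000 + 0.00001j
  m=-3: Y*=0.00035 - 0.00062j  Y=-0.02362 + 0.10463j  product 0.00006 + 0.00005j
  m=-2: Y*=-0.01290 - 0.00451j  Y=0.20610 - 0.25929j  product -0.00383 + 0.00241j
  m=-1: Y*=-0.02698 + 0.15877j  Y=0.02637 - 0.01272j  product 0.00131 + 0.00453j
  m=+0: Y*=0.90725 + 0.00000j  Y=-0.32298 + 0.00000j  product -0.29302 + 0.00000j
  m=+1: Y*=0.02698 + 0.15877j  Y=-0.02637 - 0.01272j  product 0.00131 - 0.00453j
  m=+2: Y*=-0.01290 + 0.00451j  Y=0.20610 + 0.25929j  product -0.00383 - 0.00241j
  m=+3: Y*=-0.00035 - 0.00062j  Y=0.02362 + 0.10463j  product 0.00006 - 0.00005j
  m=+4: Y*=0.00002 - 0.00002j  Y=0.07673 - 0.33127j  product -0.00000 - 0.00001j
  m=+5: Y*=0.00000 + 0.00000j  Y=0.24092 - 0.29964j  product 0.00000 - 0.00000j
Accumulated sum -0.29795 - 0.00000j; after 4π/(2l+1) scaling, -0.34038 - 0.00000j ⇒ P_5 = -0.340382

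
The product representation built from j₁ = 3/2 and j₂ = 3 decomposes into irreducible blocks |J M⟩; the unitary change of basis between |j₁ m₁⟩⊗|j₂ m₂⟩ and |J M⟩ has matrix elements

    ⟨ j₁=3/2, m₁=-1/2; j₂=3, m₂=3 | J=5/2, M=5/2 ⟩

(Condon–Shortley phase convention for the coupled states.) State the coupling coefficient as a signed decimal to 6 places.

+0.731925

triangle: 2!*1!*4!/8! = 48/40320
(j±m)!: 1!*2!*6!*0!*5!*0! = 172800
prefactor² = (2J+1)*Δ*N² = 8640/7
  k=2: +1/(2!*0!*0!*4!*1!*0!) = 1/48
Σ = 1/48  ⇒  CG² = 8640/7*(1/48)² = 15/28
CG = +√(15/28) = +0.731925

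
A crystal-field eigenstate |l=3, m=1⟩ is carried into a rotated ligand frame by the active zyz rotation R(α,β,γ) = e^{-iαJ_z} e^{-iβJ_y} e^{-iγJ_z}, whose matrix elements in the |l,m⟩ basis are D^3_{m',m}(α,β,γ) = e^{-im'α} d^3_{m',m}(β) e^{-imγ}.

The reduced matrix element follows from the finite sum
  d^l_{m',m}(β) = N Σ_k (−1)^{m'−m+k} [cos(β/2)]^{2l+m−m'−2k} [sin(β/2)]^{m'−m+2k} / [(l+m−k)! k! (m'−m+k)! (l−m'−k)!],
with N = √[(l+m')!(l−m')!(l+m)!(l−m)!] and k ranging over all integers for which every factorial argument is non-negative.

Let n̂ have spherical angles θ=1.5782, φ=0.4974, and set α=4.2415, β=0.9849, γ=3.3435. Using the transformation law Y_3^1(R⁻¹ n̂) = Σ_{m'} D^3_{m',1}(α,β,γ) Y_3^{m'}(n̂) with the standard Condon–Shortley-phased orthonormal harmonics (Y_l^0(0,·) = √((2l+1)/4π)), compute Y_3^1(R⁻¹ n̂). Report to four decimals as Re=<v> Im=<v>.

Need the full column D^3_{m',1} for m'=−3..3 at α=4.2415, β=0.9849, γ=3.3435.
cos(β/2)=0.881177, sin(β/2)=0.472786
d^3_{-3,1}: single k=4 term ⇒ +0.150256;  D = -0.150112+0.006576i
d^3_{-2,1}: k∈[3..4] ⇒ +0.457314 -0.065824 = +0.391489;  D = +0.162172-0.356320i
d^3_{-1,1}: k∈[2..4] ⇒ +0.808600 -0.310367 +0.011168 = +0.509401;  D = +0.317446+0.398394i
d^3_{0,1}: k∈[1..3] ⇒ +0.870105 -0.751443 +0.072107 = +0.190769;  D = -0.186894+0.038257i
d^3_{1,1}: k∈[0..2] ⇒ +0.468144 -1.078133 +0.232775 = -0.377214;  D = -0.100245+0.363650i
d^3_{2,1}: k∈[0..1] ⇒ -0.794293 +0.457314 = -0.336980;  D = -0.248878-0.227189i
d^3_{3,1}: single k=0 term ⇒ +0.521949;  D = -0.488484+0.183887i
Y_3^{m'}(θ=1.5782,φ=0.4974) and Σ D·Y over m':
  (-0.1501+0.0066i)·(+0.0328-0.4159i)  (+0.1622-0.3563i)·(-0.0041+0.0063i)  (+0.3174+0.3984i)·(-0.2839+0.1542i)  (-0.1869+0.0383i)·(+0.0083+0.0000i)  (-0.1002+0.3637i)·(+0.2839+0.1542i)  (-0.2489-0.2272i)·(-0.0041-0.0063i)  (-0.4885+0.1839i)·(-0.0328-0.4159i)
Y_3^1(R⁻¹ n̂) = -0.146145+0.288733i

Re=-0.1461 Im=0.2887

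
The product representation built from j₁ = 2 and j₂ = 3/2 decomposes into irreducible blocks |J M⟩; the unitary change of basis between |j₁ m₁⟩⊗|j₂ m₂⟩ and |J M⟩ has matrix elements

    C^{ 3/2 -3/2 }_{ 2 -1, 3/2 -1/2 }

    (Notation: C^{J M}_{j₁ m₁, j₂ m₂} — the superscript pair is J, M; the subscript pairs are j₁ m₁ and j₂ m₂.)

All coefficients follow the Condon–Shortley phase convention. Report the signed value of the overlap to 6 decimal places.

j₁+j₂−J=2  J+j₁−j₂=2  J−j₁+j₂=1  j₁+j₂+J+1=6
(j₁±m₁, j₂±m₂, J±M) = (1,3,1,2,0,3)
P² = 8/5
sum k=1..1:
  [1] −1/2 = -1/2
S = -1/2
C² = P²·S² = 2/5 ; C = -0.632456

-0.632456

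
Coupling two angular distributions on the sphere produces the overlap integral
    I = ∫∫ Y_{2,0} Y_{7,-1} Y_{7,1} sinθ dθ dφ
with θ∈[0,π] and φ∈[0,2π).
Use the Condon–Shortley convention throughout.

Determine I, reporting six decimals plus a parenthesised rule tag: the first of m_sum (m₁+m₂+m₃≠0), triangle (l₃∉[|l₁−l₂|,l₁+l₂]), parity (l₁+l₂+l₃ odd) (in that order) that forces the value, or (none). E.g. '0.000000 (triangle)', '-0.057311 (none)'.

m-sum 0 ✓  L=16 even ✓  5≤7≤9 ✓
Π(2lᵢ+1) = 5×15×15 = 1125
triangle coeff Δ(2,7,7) = 1/185640
Σ_t [0,2]: t=0:+1/2419200 t=1:−1/518400 t=2:+1/2419200 = -1/907200
(3j)²=56/3315 [(2 7 7; 0 0 0)], sign=+1
Σ_t [0,2]: t=0:+1/2073600 t=1:−1/604800 t=2:+1/3870720 = -53/58060800
(3j)²=2809/185640 [(2 7 7; 0 -1 1)], sign=-1
⇒ 4πI² = 14045/48841
I = (-1)√(14045/48841/(4π)) = -0.15127378
No selection rule forces the value: the integral is nonzero (none).

-0.151274 (none)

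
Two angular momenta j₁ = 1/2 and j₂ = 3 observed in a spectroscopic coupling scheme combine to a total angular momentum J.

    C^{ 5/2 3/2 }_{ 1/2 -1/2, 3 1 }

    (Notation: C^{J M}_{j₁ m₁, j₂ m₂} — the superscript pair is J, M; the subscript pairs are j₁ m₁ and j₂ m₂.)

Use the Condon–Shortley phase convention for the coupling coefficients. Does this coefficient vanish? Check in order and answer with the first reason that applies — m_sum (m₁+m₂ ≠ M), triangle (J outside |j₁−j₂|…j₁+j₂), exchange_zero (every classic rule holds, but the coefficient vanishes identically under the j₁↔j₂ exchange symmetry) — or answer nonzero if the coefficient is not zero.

m_sum

m-sum: m₁+m₂ = -1/2+1 = 1/2, M = 3/2  ✗ ⇒ coefficient is 0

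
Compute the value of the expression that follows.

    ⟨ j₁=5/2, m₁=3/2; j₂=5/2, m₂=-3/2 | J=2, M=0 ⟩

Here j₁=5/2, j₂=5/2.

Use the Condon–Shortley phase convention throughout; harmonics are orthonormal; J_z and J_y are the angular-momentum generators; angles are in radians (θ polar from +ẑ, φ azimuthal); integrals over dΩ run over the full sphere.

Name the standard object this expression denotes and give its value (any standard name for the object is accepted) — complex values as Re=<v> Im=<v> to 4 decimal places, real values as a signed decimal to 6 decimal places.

This is a Clebsch–Gordan (vector-coupling) coefficient.
j₁+j₂−J=3  J+j₁−j₂=2  J−j₁+j₂=2  j₁+j₂+J+1=8
(j₁±m₁, j₂±m₂, J±M) = (4,1,1,4,2,2)
P² = 48/7
sum k=0..1:
  [0] +1/6 = 1/6
  [1] −1/8 = -1/8
S = 1/24
C² = P²·S² = 1/84 ; C = +0.109109

Clebsch–Gordan coefficient, +√(1/84) ≈ +0.109109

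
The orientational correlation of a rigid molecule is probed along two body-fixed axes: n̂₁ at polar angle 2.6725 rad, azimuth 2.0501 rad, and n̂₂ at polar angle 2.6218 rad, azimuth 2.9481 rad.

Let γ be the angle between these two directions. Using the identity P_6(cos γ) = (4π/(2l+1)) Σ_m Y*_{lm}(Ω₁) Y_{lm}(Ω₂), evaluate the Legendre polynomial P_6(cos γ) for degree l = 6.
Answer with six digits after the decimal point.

-0.151910

Addition theorem: P_6(cos γ) = (4π/13) Σ_m Y*_{lm}(Ω₁) Y_{lm}(Ω₂), m = −6…6:
  m=-6: Y*=(0.003979, -0.001083)  Y=(0.002891, 0.006653)  product (0.000019, 0.000023)
  m=-5: Y*=(0.019111, 0.020718)  Y=(0.024914, 0.036158)  product (-0.000273, 0.001207)
  m=-4: Y*=(-0.039223, 0.108658)  Y=(0.113154, 0.110597)  product (-0.016456, 0.007957)
  m=-3: Y*=(-0.306054, 0.040911)  Y=(0.306237, 0.200846)  product (-0.101942, -0.048941)
  m=-2: Y*=(-0.289503, -0.412291)  Y=(0.458850, 0.186998)  product (-0.055741, -0.243316)
  m=-1: Y*=(0.154824, -0.297895)  Y=(0.196420, 0.038487)  product (0.041876, -0.052554)
  m=+0: Y*=(-0.287216, -0.000000)  Y=(-0.375616, 0.000000)  product (0.107883, 0.000000)
  m=+1: Y*=(-0.154824, -0.297895)  Y=(-0.196420, 0.038487)  product (0.041876, 0.052554)
  m=+2: Y*=(-0.289503, 0.412291)  Y=(0.458850, -0.186998)  product (-0.055741, 0.243316)
  m=+3: Y*=(0.306054, 0.040911)  Y=(-0.306237, 0.200846)  product (-0.101942, 0.048941)
  m=+4: Y*=(-0.039223, -0.108658)  Y=(0.113154, -0.110597)  product (-0.016456, -0.007957)
  m=+5: Y*=(-0.019111, 0.020718)  Y=(-0.024914, 0.036158)  product (-0.000273, -0.001207)
  m=+6: Y*=(0.003979, 0.001083)  Y=(0.002891, -0.006653)  product (0.000019, -0.000023)
Total Σ_m = (-0.157151, -0.000000). Multiply by 0.966644: (-0.151910, -0.000000). P_6(cos γ) = -0.151910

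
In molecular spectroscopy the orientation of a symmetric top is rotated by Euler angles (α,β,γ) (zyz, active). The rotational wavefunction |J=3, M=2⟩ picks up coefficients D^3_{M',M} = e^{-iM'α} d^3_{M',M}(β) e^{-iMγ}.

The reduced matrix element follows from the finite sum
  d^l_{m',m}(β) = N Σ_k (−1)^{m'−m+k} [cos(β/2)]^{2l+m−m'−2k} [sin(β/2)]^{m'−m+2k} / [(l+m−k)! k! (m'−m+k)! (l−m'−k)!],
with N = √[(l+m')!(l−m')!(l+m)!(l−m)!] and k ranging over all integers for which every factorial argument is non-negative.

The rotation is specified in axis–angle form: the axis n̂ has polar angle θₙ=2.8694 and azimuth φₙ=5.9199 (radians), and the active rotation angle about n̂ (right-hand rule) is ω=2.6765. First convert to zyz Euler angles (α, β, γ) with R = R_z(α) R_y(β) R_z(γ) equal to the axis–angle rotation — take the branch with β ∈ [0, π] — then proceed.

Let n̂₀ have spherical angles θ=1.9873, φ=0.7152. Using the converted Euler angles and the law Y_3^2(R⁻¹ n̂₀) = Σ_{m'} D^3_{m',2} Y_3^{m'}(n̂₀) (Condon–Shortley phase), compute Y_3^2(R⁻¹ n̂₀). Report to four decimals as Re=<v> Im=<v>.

Re=-0.1921 Im=-0.3293

Axis–angle → zyz. n̂ = (sinθₙcosφₙ, sinθₙsinφₙ, cosθₙ) = (+0.251298, -0.095533, -0.963184), ω = 2.6765.
R = I cosω + sinω [n̂]ₓ + (1−cosω) n̂n̂ᵀ gives
  R = [-0.774187, +0.386529, -0.501229; -0.477458, -0.876496, +0.061549; -0.415535, +0.286966, +0.863123]
β = atan2(√(R₁₃²+R₂₃²), R₃₃) = 0.529375; α = atan2(R₂₃, R₁₃) mod 2π = 3.019408; γ = atan2(R₃₂, −R₃₁) mod 2π = 0.604386
Need the full column D^3_{m',2} for m'=−3..3 at α=3.0194, β=0.5294, γ=0.6044.
cos(β/2)=0.965174, sin(β/2)=0.261607
d^3_{-3,2}: single k=5 term ⇒ +0.002897;  D = +0.000013+0.002897i
d^3_{-2,2}: k∈[4..5] ⇒ +0.021816 -0.000321 = +0.021496;  D = +0.002523-0.021347i
d^3_{-1,2}: k∈[3..4] ⇒ +0.101812 -0.003740 = +0.098072;  D = -0.023297+0.095265i
d^3_{0,2}: k∈[2..3] ⇒ +0.325300 -0.023899 = +0.301401;  D = +0.106747-0.281865i
d^3_{1,2}: k∈[1..2] ⇒ +0.692913 -0.101812 = +0.591102;  D = -0.275163+0.523151i
d^3_{2,2}: k∈[0..1] ⇒ +0.808416 -0.296957 = +0.511459;  D = +0.291485-0.420270i
d^3_{3,2}: single k=0 term ⇒ -0.536728;  D = +0.357359-0.400464i
Y_3^{m'}(θ=1.9873,φ=0.7152) and Σ D·Y over m':
  (+0.0000+0.0029i)·(-0.1735-0.2678i)  (+0.0025-0.0213i)·(-0.0484+0.3424i)  (-0.0233+0.0953i)·(-0.0405+0.0352i)  (+0.1067-0.2819i)·(+0.3294+0.0000i)  (-0.2752+0.5232i)·(+0.0405+0.0352i)  (+0.2915-0.4203i)·(-0.0484-0.3424i)  (+0.3574-0.4005i)·(+0.1735-0.2678i)
Y_3^2(R⁻¹ n̂) = -0.192113-0.329262i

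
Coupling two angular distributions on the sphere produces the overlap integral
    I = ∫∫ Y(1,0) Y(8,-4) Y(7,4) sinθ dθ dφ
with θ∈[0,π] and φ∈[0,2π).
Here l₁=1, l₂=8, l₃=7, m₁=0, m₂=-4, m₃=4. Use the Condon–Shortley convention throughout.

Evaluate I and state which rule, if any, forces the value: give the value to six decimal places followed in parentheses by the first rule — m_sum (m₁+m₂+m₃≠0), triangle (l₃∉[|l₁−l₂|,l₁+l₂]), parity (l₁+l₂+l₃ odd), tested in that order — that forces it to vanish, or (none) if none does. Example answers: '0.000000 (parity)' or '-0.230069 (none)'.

0.211986 (none)

Rules hold: Σm=0, L=16 even, 7≤7≤9.
N = 3·17·15 = 765
Δ = 2!·0!·14!/17! = 1/2040
Racah Σ t=1..1: t=1:−1/25401600 = -1/25401600
⇒ 3j(1 8 7; 0 0 0)² = 8/255, sgn +1
Racah Σ t=1..1: t=1:−1/239500800 = -1/239500800
⇒ 3j(1 8 7; 0 -4 4)² = 2/85, sgn +1
4πI² = N·(3j₀)²·(3jₘ)² = 48/85
I = +1·√(0.564706/4π) = 0.21198553
No selection rule forces the value: the integral is nonzero (none).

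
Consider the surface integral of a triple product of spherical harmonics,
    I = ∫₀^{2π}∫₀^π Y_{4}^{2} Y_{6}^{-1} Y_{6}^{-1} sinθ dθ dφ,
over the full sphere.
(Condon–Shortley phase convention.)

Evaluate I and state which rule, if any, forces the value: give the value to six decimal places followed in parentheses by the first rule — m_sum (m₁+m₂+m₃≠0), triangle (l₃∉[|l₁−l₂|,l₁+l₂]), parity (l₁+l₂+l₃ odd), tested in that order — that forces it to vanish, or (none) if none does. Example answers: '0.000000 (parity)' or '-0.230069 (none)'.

m-sum 0 ✓  L=16 even ✓  2≤6≤10 ✓
Π(2lᵢ+1) = 9×13×13 = 1521
triangle coeff Δ(4,6,6) = 1/15315300
Σ_t [0,4]: t=0:+1/829440 t=1:−1/25920 t=2:+1/9216 t=3:−1/25920 t=4:+1/829440 = 7/207360
(3j)²=28/2431 [(4 6 6; 0 0 0)], sign=+1
Σ_t [0,2]: t=0:+1/69120 t=1:−1/20736 t=2:+1/69120 = -1/51840
(3j)²=280/21879 [(4 6 6; 2 -1 -1)], sign=+1
⇒ 4πI² = 7840/34969
I = (+1)√(7840/34969/(4π)) = 0.13357079
No selection rule forces the value: the integral is nonzero (none).

0.133571 (none)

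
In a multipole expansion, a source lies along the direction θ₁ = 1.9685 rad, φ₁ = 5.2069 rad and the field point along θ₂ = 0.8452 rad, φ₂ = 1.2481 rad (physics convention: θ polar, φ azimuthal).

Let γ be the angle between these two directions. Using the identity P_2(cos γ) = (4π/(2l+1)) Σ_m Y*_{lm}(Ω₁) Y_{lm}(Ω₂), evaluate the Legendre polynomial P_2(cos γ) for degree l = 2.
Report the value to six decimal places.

Addition theorem: P_2(cos γ) = (4π/5) Σ_m Y*_{lm}(Ω₁) Y_{lm}(Ω₂), m = −2…2:
  term(m=-2) = (-0.004513, 0.070836)   from Y*(Ω₁)=(-0.180421, -0.274318), Y(Ω₂)=(-0.172700, -0.130036)
  term(m=-1) = (0.072392, 0.077150)   from Y*(Ω₁)=(-0.130922, 0.242810), Y(Ω₂)=(0.121622, -0.363719)
  term(m=+0) = (-0.017563, -0.000000)   from Y*(Ω₁)=(-0.173462, -0.000000), Y(Ω₂)=(0.101248, 0.000000)
  term(m=+1) = (0.072392, -0.077150)   from Y*(Ω₁)=(0.130922, 0.242810), Y(Ω₂)=(-0.121622, -0.363719)
  term(m=+2) = (-0.004513, -0.070836)   from Y*(Ω₁)=(-0.180421, 0.274318), Y(Ω₂)=(-0.172700, 0.130036)
Σ over m = (0.118195, 0.000000); ×(4π/5) → (0.297057, 0.000000). Real part: 0.297057

0.297057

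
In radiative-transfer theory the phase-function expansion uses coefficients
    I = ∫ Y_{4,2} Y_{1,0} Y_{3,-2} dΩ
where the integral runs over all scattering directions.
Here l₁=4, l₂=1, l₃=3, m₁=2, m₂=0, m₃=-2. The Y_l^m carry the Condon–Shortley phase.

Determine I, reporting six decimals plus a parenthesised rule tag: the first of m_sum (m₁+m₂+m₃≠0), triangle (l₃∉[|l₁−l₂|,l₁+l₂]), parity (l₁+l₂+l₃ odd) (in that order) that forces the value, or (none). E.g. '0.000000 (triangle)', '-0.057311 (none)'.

0.213244 (none)

Rules hold: Σm=0, L=8 even, 3≤3≤5.
N = 9·3·7 = 189
Δ = 2!·6!·0!/9! = 1/252
Racah Σ t=1..1: t=1:−1/36 = -1/36
⇒ 3j(4 1 3; 0 0 0)² = 4/63, sgn +1
Racah Σ t=1..1: t=1:−1/120 = -1/120
⇒ 3j(4 1 3; 2 0 -2)² = 1/21, sgn +1
4πI² = N·(3j₀)²·(3jₘ)² = 4/7
I = +1·√(0.571429/4π) = 0.21324362
No selection rule forces the value: the integral is nonzero (none).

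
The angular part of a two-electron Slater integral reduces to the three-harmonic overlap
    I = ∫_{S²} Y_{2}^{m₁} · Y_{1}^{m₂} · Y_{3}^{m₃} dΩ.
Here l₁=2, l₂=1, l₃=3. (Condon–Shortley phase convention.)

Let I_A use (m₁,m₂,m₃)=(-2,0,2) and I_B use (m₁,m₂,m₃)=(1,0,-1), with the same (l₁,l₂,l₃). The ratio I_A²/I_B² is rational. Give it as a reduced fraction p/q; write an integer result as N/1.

Shared (l₁,l₂,l₃)=(2,1,3): N and (l;000)² cancel in I_A²/I_B².
A: Δ = 0!·4!·2!/7! = 1/105; Racah Σ t=0..0: t=0:+1/24 = 1/24; ⇒ 3j(2 1 3; -2 0 2)² = 1/21, sgn -1
B: Δ = 0!·4!·2!/7! = 1/105; Racah Σ t=0..0: t=0:+1/6 = 1/6; ⇒ 3j(2 1 3; 1 0 -1)² = 8/105, sgn +1
I_A²/I_B² = (1/21)/(8/105) = 5/8

5/8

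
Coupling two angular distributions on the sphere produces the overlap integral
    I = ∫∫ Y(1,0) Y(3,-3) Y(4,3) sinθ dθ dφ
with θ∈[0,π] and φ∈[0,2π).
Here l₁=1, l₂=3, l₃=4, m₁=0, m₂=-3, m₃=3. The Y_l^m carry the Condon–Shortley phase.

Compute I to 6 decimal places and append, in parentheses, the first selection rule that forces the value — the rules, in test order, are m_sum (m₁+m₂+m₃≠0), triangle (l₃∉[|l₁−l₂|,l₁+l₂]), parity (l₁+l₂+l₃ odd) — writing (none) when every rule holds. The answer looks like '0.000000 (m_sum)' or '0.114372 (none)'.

-0.162868 (none)

Rules hold: Σm=0, L=8 even, 2≤4≤4.
N = 3·7·9 = 189
Δ = 0!·2!·6!/9! = 1/252
Racah Σ t=0..0: t=0:+1/36 = 1/36
⇒ 3j(1 3 4; 0 0 0)² = 4/63, sgn +1
Racah Σ t=0..0: t=0:+1/720 = 1/720
⇒ 3j(1 3 4; 0 -3 3)² = 1/36, sgn -1
4πI² = N·(3j₀)²·(3jₘ)² = 1/3
I = -1·√(0.333333/4π) = -0.16286750
No selection rule forces the value: the integral is nonzero (none).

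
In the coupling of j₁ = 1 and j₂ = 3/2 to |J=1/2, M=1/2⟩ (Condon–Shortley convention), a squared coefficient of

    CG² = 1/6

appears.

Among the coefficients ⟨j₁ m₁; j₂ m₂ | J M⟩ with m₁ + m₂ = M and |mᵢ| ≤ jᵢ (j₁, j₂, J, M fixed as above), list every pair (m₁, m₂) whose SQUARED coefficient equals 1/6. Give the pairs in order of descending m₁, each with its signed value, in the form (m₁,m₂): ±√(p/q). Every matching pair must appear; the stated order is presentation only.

Admissible pairs with m₁+m₂ = M = 1/2: (-1,3/2), (0,1/2), (1,-1/2)
  (m₁,m₂)=(1,-1/2): CG² = 1/6, CG = +√(1/6)   ← matches the target
  (m₁,m₂)=(0,1/2): CG² = 1/3, CG = −√(1/3)
  (m₁,m₂)=(-1,3/2): CG² = 1/2, CG = +√(1/2)
Pairs with CG² = 1/6: (1,-1/2): +√(1/6)

(1,-1/2): +√(1/6)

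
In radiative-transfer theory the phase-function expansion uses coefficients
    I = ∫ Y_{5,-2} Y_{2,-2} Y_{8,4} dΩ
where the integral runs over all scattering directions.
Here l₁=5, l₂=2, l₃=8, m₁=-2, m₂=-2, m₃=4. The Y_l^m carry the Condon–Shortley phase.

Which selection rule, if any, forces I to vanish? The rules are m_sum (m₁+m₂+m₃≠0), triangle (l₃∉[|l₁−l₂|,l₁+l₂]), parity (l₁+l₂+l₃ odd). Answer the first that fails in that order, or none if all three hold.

triangle

Σmᵢ = 0  ✓
l₃∈[|l₁−l₂|,l₁+l₂]=[3,7] required, l₃=8 fails  ✗
Σlᵢ = 15 ⇒ odd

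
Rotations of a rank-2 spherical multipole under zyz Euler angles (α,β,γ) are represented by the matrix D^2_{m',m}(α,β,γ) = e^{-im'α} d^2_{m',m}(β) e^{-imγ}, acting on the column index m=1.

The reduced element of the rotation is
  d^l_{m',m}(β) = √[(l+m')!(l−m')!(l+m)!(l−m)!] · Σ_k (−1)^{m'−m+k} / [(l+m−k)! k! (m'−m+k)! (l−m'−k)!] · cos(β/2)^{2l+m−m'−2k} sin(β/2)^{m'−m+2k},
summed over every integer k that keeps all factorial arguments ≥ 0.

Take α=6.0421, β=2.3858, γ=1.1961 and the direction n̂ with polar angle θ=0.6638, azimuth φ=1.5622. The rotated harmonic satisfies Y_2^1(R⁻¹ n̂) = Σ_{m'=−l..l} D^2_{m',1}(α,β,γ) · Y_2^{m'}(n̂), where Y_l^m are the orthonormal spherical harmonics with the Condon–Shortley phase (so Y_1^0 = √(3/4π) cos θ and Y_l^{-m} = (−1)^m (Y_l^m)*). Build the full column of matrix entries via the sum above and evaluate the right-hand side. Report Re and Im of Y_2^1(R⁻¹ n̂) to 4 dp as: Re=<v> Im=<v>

Re=0.2062 Im=0.3243

Need the full column D^2_{m',1} for m'=−2..2 at α=6.0421, β=2.3858, γ=1.1961.
cos(β/2)=0.368966, sin(β/2)=0.929443
d^2_{-2,1}: single k=3 term ⇒ +0.592495;  D = -0.063555-0.589076i
d^2_{-1,1}: k∈[2..3] ⇒ +0.352809 -0.746261 = -0.393452;  D = -0.052413+0.389946i
d^2_{0,1}: k∈[1..2] ⇒ +0.114356 -0.725655 = -0.611299;  D = -0.223729+0.568887i
d^2_{1,1}: k∈[0..1] ⇒ +0.018533 -0.352809 = -0.334276;  D = -0.193077+0.272877i
d^2_{2,1}: single k=0 term ⇒ -0.093371;  D = -0.070569+0.061140i
Y_2^{m'}(θ=0.6638,φ=1.5622) and Σ D·Y over m':
  (-0.0636-0.5891i)·(-0.1466-0.0025i)  (-0.0524+0.3899i)·(+0.0032-0.3749i)  (-0.2237+0.5689i)·(+0.2716+0.0000i)  (-0.1931+0.2729i)·(-0.0032-0.3749i)  (-0.0706+0.0611i)·(-0.1466+0.0025i)
Y_2^1(R⁻¹ n̂) = +0.206197+0.324311i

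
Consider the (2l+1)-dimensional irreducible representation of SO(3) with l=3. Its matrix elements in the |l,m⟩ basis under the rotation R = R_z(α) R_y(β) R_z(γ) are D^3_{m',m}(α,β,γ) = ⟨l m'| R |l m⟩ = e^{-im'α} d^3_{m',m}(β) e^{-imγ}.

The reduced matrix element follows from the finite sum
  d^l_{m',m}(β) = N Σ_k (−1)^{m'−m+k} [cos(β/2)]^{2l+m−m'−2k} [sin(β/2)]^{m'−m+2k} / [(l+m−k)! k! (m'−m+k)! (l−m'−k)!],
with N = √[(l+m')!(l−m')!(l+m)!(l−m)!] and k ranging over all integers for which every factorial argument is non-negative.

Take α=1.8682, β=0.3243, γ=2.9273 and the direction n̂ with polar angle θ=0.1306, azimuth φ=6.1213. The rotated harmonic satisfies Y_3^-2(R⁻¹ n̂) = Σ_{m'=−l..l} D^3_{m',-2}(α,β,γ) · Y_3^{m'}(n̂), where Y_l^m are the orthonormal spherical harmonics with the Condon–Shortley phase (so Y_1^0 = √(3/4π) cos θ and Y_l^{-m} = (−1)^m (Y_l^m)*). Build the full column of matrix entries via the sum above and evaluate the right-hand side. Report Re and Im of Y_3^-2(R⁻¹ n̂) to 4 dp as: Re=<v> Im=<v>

Re=0.0721 Im=-0.1225

Need the full column D^3_{m',-2} for m'=−3..3 at α=1.8682, β=0.3243, γ=2.9273.
cos(β/2)=0.986882, sin(β/2)=0.161440
d^3_{-3,-2}: single k=1 term ⇒ +0.370182;  D = +0.165543-0.331104i
d^3_{-2,-2}: k∈[0..1] ⇒ +0.923831 -0.123611 = +0.800220;  D = -0.789191-0.132403i
d^3_{-1,-2}: k∈[0..1] ⇒ -0.477903 +0.025578 = -0.452325;  D = -0.059167-0.448438i
d^3_{0,-2}: k∈[0..1] ⇒ +0.135409 -0.003624 = +0.131785;  D = +0.119866-0.054768i
d^3_{1,-2}: k∈[0..1] ⇒ -0.025578 +0.000342 = -0.025236;  D = +0.016753+0.018872i
d^3_{2,-2}: k∈[0..1] ⇒ +0.003308 -0.000018 = +0.003290;  D = -0.001712+0.002809i
d^3_{3,-2}: single k=0 term ⇒ -0.000265;  D = -0.000257-0.000066i
Y_3^{m'}(θ=0.1306,φ=6.1213) and Σ D·Y over m':
  (+0.1655-0.3311i)·(+0.0008+0.0004i)  (-0.7892-0.1324i)·(+0.0163+0.0055i)  (-0.0592-0.4484i)·(+0.1626+0.0266i)  (+0.1199-0.0548i)·(+0.7086+0.0000i)  (+0.0168+0.0189i)·(-0.1626+0.0266i)  (-0.0017+0.0028i)·(+0.0163-0.0055i)  (-0.0003-0.0001i)·(-0.0008+0.0004i)
Y_3^-2(R⁻¹ n̂) = +0.072133-0.122549i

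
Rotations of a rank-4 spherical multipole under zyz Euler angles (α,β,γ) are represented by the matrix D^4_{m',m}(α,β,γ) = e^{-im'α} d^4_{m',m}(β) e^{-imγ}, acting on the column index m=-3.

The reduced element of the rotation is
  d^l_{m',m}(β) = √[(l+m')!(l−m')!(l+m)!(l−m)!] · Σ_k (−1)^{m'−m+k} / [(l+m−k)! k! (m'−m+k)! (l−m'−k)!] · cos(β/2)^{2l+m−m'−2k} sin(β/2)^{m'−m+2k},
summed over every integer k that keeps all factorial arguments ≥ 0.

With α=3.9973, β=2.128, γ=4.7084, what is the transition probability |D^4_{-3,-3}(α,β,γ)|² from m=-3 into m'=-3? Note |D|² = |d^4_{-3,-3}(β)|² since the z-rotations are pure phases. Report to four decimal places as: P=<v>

D^4_{-3,-3}(3.9973,2.1280,4.7084) = e^{-i·-3·3.9973}·d^4_{-3,-3}(2.1280)·e^{-i·-3·4.7084}. Compute d first:
Half-angle: c=0.485379, s=0.874304. N=√(1·5040·1·5040)=5040.000000
The bounds max(0,m−m')=0 and min(l+m,l−m')=1 give 2 terms
  k=0: (−1)^0·5040.0000/(5040)·0.4854^8·0.8743^0 = +0.003081
  k=1: (−1)^1·5040.0000/(720)·0.4854^6·0.8743^2 = -0.069969
d^4_{-3,-3}(2.1280) = +0.003081 -0.069969 = -0.066889
|D^4_{-3,-3}|² = |d^4_{-3,-3}(β)|² = (-0.066889)² = 0.004474 (the z-rotation phases have unit modulus)

P=0.0045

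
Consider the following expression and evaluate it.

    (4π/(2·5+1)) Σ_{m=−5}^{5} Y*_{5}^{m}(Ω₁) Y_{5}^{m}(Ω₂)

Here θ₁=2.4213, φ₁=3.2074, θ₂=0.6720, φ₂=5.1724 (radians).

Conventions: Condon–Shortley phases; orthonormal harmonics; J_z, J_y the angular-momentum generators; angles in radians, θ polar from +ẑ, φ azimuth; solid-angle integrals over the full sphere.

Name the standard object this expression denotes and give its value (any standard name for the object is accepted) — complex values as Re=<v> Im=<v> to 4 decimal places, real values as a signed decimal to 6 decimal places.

This sum is the spherical-harmonic addition theorem: it equals the Legendre polynomial P_l(cos γ) of the angle γ between the two directions.
Summing Y*_{l m}(θ₁,φ₁)·Y_{l m}(θ₂,φ₂) over m ∈ [−5, 5]; prefactor 4π/(2·5+1) = 1.142397:
  [-5]  conj(Y_{5,-5})(Ω₁) = (-0.054842, -0.018726) ; Y_{5,-5}(Ω₂) = (0.032364, -0.028920) ; Δ = (-0.002316, 0.000980)
  [-4]  conj(Y_{5,-4})(Ω₁) = (-0.201626, -0.054335) ; Y_{5,-4}(Ω₂) = (-0.045895, -0.166317) ; Δ = (0.000217, 0.036028)
  [-3]  conj(Y_{5,-3})(Ω₁) = (-0.397608, -0.079532) ; Y_{5,-3}(Ω₂) = (-0.369775, -0.071408) ; Δ = (0.141346, 0.057801)
  [-2]  conj(Y_{5,-2})(Ω₁) = (-0.381714, -0.050531) ; Y_{5,-2}(Ω₂) = (-0.260733, 0.342426) ; Δ = (0.116829, -0.117534)
  [-1]  conj(Y_{5,-1})(Ω₁) = (0.043644, 0.002876) ; Y_{5,-1}(Ω₂) = (0.026773, 0.054036) ; Δ = (0.001013, 0.002435)
  [+0]  conj(Y_{5,0})(Ω₁) = (0.390187, -0.000000) ; Y_{5,0}(Ω₂) = (-0.388118, 0.000000) ; Δ = (-0.151438, 0.000000)
  [+1]  conj(Y_{5,1})(Ω₁) = (-0.043644, 0.002876) ; Y_{5,1}(Ω₂) = (-0.026773, 0.054036) ; Δ = (0.001013, -0.002435)
  [+2]  conj(Y_{5,2})(Ω₁) = (-0.381714, 0.050531) ; Y_{5,2}(Ω₂) = (-0.260733, -0.342426) ; Δ = (0.116829, 0.117534)
  [+3]  conj(Y_{5,3})(Ω₁) = (0.397608, -0.079532) ; Y_{5,3}(Ω₂) = (0.369775, -0.071408) ; Δ = (0.141346, -0.057801)
  [+4]  conj(Y_{5,4})(Ω₁) = (-0.201626, 0.054335) ; Y_{5,4}(Ω₂) = (-0.045895, 0.166317) ; Δ = (0.000217, -0.036028)
  [+5]  conj(Y_{5,5})(Ω₁) = (0.054842, -0.018726) ; Y_{5,5}(Ω₂) = (-0.032364, -0.028920) ; Δ = (-0.002316, -0.000980)
Accumulated sum (0.362738, 0.000000); after 4π/(2l+1) scaling, (0.414391, 0.000000) ⇒ P_5 = 0.414391

Legendre polynomial (addition theorem), +0.414391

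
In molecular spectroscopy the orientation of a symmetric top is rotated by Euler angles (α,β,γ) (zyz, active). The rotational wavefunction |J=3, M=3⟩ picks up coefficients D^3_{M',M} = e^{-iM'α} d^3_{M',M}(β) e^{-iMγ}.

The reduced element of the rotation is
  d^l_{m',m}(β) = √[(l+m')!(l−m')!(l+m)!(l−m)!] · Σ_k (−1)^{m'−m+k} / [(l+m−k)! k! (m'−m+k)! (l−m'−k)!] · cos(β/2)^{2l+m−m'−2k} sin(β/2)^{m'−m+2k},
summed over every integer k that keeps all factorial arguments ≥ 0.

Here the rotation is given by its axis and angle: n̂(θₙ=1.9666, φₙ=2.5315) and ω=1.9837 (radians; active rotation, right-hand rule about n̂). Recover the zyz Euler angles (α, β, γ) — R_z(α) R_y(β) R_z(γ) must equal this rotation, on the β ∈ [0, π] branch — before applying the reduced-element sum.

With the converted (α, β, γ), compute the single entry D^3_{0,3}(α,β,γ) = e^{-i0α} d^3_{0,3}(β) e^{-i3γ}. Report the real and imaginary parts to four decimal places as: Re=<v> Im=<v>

Re=-0.1212 Im=-0.5140

Axis–angle → zyz. n̂ = (sinθₙcosφₙ, sinθₙsinφₙ, cosθₙ) = (-0.756230, +0.528647, -0.385550), ω = 1.9837.
R = I cosω + sinω [n̂]ₓ + (1−cosω) n̂n̂ᵀ gives
  R = [+0.400092, -0.207050, +0.892780; -0.913346, -0.009660, +0.407069; -0.075659, -0.978283, -0.192974]
β = atan2(√(R₁₃²+R₂₃²), R₃₃) = 1.764988; α = atan2(R₂₃, R₁₃) mod 2π = 0.427796; γ = atan2(R₃₂, −R₃₁) mod 2π = 4.789574
Split into d^3_{0,3}(β=1.7650) × two z-phases.
With c≡cos(β/2)=0.635227 and s≡sin(β/2)=0.772326, N=[6·6·720·1]^{1/2}=160.996894
k: max(0,(3)−(0))=3 … min(3+(3),3−(0))=3
  k=3: (−1)^0·160.9969/(36)·0.6352^3·0.7723^3 = +0.528084
d^3_{0,3}(1.7650) = +0.528084
D = (+1.000000+0.000000i)·(+0.528084)·(-0.229492-0.973311i) = -0.121191-0.513990i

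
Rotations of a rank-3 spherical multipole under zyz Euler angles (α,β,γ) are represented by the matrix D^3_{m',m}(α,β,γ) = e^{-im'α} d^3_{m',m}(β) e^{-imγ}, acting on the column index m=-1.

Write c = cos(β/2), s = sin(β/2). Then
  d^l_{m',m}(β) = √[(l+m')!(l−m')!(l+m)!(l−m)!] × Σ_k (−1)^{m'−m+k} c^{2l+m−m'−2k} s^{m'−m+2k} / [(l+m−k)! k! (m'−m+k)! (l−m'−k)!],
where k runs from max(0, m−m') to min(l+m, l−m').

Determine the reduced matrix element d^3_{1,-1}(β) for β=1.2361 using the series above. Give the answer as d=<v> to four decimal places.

d=0.3276

d^3_{1,-1}(β=1.2361) via the finite sum:
With c≡cos(β/2)=0.815010 and s≡sin(β/2)=0.579447, N=[24·2·2·24]^{1/2}=48.000000
The bounds max(0,m−m')=0 and min(l+m,l−m')=2 give 3 terms
  k=0: (−1)^2·48.0000/(8)·0.8150^4·0.5794^2 = +0.888854
  k=1: (−1)^3·48.0000/(6)·0.8150^2·0.5794^4 = -0.599060
  k=2: (−1)^4·48.0000/(48)·0.8150^0·0.5794^6 = +0.037851
d^3_{1,-1}(1.2361) = +0.888854 -0.599060 +0.037851 = +0.327645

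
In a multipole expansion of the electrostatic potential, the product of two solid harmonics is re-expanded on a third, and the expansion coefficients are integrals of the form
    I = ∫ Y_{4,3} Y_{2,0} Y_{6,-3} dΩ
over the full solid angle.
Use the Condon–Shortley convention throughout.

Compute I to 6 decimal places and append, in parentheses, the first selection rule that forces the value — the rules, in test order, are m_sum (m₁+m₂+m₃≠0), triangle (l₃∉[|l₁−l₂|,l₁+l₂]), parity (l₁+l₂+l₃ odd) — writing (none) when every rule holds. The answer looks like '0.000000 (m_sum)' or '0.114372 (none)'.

m-sum 0 ✓  L=12 even ✓  2≤6≤6 ✓
Π(2lᵢ+1) = 9×5×13 = 585
triangle coeff Δ(4,2,6) = 1/6435
Σ_t [0,0]: t=0:+1/2304 = 1/2304
(3j)²=5/143 [(4 2 6; 0 0 0)], sign=+1
Σ_t [0,0]: t=0:+1/20160 = 1/20160
(3j)²=12/715 [(4 2 6; 3 0 -3)], sign=-1
⇒ 4πI² = 540/1573
I = (-1)√(540/1573/(4π)) = -0.16528277
No selection rule forces the value: the integral is nonzero (none).

-0.165283 (none)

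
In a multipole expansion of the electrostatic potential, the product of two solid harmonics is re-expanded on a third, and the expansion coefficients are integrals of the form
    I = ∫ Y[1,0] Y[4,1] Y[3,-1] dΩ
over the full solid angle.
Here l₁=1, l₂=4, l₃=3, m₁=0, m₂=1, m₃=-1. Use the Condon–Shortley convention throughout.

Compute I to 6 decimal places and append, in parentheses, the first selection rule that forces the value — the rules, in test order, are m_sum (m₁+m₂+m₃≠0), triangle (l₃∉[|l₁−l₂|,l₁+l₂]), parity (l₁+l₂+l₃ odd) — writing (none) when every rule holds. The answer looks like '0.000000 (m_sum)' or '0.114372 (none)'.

Rules hold: Σm=0, L=8 even, 3≤3≤5.
N = 3·9·7 = 189
Δ = 2!·0!·6!/9! = 1/252
Racah Σ t=1..1: t=1:−1/36 = -1/36
⇒ 3j(1 4 3; 0 0 0)² = 4/63, sgn +1
Racah Σ t=1..1: t=1:−1/48 = -1/48
⇒ 3j(1 4 3; 0 1 -1)² = 5/84, sgn -1
4πI² = N·(3j₀)²·(3jₘ)² = 5/7
I = -1·√(0.714286/4π) = -0.23841361
No selection rule forces the value: the integral is nonzero (none).

-0.238414 (none)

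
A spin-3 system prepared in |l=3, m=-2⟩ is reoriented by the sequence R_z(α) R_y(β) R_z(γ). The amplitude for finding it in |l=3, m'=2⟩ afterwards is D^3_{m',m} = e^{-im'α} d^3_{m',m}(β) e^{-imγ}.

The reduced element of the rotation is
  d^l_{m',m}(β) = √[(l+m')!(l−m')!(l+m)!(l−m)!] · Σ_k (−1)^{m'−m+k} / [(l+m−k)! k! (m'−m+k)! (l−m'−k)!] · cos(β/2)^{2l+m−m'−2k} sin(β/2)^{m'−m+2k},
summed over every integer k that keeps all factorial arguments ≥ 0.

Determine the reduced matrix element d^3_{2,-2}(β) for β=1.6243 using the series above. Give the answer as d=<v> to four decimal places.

d=0.5104

d^3_{2,-2}(β=1.6243) via the finite sum:
With c≡cos(β/2)=0.687940 and s≡sin(β/2)=0.725768, N=[120·1·1·120]^{1/2}=120.000000
Admissible k: 0..1 (factorial args all ≥0)
  k=0: (−1)^4·120.0000/(24)·0.6879^2·0.7258^4 = +0.656541
  k=1: (−1)^5·120.0000/(120)·0.6879^0·0.7258^6 = -0.146146
d^3_{2,-2}(1.6243) = +0.656541 -0.146146 = +0.510395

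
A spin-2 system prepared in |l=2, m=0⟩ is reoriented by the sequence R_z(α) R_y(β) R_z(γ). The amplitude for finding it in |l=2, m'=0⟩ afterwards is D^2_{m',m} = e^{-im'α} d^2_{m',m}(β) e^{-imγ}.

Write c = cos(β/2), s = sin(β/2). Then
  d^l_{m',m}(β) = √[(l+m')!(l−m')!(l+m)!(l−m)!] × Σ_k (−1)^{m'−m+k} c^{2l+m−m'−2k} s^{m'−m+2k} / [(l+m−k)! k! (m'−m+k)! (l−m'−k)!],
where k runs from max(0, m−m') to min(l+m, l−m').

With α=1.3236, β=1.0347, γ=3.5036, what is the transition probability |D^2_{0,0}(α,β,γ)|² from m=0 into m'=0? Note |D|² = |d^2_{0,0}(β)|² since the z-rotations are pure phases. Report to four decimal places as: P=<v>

First d^2_{0,0}(β=1.0347), then the phase factors e^{-i(0)α} and e^{-i(0)γ}:
With c≡cos(β/2)=0.869133 and s≡sin(β/2)=0.494579, N=[2·2·2·2]^{1/2}=4.000000
Admissible k: 0..2 (factorial args all ≥0)
  k=0: (−1)^0·4.0000/(4)·0.8691^4·0.4946^0 = +0.570617
  k=1: (−1)^1·4.0000/(1)·0.8691^2·0.4946^2 = -0.739100
  k=2: (−1)^2·4.0000/(4)·0.8691^0·0.4946^4 = +0.059833
d^2_{0,0}(1.0347) = +0.570617 -0.739100 +0.059833 = -0.108650
|D^2_{0,0}|² = |d^2_{0,0}(β)|² = (-0.108650)² = 0.011805 (the z-rotation phases have unit modulus)

P=0.0118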